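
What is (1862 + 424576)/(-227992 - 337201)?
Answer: -426438/565193 ≈ -0.75450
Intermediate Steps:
(1862 + 424576)/(-227992 - 337201) = 426438/(-565193) = 426438*(-1/565193) = -426438/565193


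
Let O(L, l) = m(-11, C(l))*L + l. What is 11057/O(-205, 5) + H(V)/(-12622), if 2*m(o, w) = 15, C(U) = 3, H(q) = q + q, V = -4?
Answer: -139549194/19343215 ≈ -7.2144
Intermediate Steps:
H(q) = 2*q
m(o, w) = 15/2 (m(o, w) = (½)*15 = 15/2)
O(L, l) = l + 15*L/2 (O(L, l) = 15*L/2 + l = l + 15*L/2)
11057/O(-205, 5) + H(V)/(-12622) = 11057/(5 + (15/2)*(-205)) + (2*(-4))/(-12622) = 11057/(5 - 3075/2) - 8*(-1/12622) = 11057/(-3065/2) + 4/6311 = 11057*(-2/3065) + 4/6311 = -22114/3065 + 4/6311 = -139549194/19343215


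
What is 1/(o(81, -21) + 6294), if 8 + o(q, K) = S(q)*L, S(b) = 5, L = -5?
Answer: 1/6261 ≈ 0.00015972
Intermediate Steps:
o(q, K) = -33 (o(q, K) = -8 + 5*(-5) = -8 - 25 = -33)
1/(o(81, -21) + 6294) = 1/(-33 + 6294) = 1/6261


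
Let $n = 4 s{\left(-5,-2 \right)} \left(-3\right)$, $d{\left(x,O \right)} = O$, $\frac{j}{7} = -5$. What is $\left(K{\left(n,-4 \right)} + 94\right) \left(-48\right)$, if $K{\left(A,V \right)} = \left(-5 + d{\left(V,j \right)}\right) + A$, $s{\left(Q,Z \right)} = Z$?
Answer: $-3744$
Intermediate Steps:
$j = -35$ ($j = 7 \left(-5\right) = -35$)
$n = 24$ ($n = 4 \left(-2\right) \left(-3\right) = \left(-8\right) \left(-3\right) = 24$)
$K{\left(A,V \right)} = -40 + A$ ($K{\left(A,V \right)} = \left(-5 - 35\right) + A = -40 + A$)
$\left(K{\left(n,-4 \right)} + 94\right) \left(-48\right) = \left(\left(-40 + 24\right) + 94\right) \left(-48\right) = \left(-16 + 94\right) \left(-48\right) = 78 \left(-48\right) = -3744$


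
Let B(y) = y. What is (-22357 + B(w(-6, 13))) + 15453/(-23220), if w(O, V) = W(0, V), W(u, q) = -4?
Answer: -57693097/2580 ≈ -22362.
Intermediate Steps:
w(O, V) = -4
(-22357 + B(w(-6, 13))) + 15453/(-23220) = (-22357 - 4) + 15453/(-23220) = -22361 + 15453*(-1/23220) = -22361 - 1717/2580 = -57693097/2580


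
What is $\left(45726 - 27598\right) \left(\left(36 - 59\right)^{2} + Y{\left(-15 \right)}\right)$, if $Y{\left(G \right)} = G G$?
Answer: $13668512$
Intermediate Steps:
$Y{\left(G \right)} = G^{2}$
$\left(45726 - 27598\right) \left(\left(36 - 59\right)^{2} + Y{\left(-15 \right)}\right) = \left(45726 - 27598\right) \left(\left(36 - 59\right)^{2} + \left(-15\right)^{2}\right) = 18128 \left(\left(-23\right)^{2} + 225\right) = 18128 \left(529 + 225\right) = 18128 \cdot 754 = 13668512$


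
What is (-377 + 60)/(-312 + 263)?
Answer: 317/49 ≈ 6.4694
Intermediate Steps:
(-377 + 60)/(-312 + 263) = -317/(-49) = -317*(-1/49) = 317/49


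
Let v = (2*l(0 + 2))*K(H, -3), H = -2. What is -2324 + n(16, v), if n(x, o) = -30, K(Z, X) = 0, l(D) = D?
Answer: -2354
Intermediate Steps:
v = 0 (v = (2*(0 + 2))*0 = (2*2)*0 = 4*0 = 0)
-2324 + n(16, v) = -2324 - 30 = -2354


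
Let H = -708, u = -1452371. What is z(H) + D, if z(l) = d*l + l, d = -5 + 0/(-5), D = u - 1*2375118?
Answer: -3824657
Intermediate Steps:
D = -3827489 (D = -1452371 - 1*2375118 = -1452371 - 2375118 = -3827489)
d = -5 (d = -5 + 0*(-⅕) = -5 + 0 = -5)
z(l) = -4*l (z(l) = -5*l + l = -4*l)
z(H) + D = -4*(-708) - 3827489 = 2832 - 3827489 = -3824657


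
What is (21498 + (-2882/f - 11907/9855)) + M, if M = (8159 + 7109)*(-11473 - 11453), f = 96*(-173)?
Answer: -1060874405399299/3030960 ≈ -3.5001e+8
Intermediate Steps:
f = -16608
M = -350034168 (M = 15268*(-22926) = -350034168)
(21498 + (-2882/f - 11907/9855)) + M = (21498 + (-2882/(-16608) - 11907/9855)) - 350034168 = (21498 + (-2882*(-1/16608) - 11907*1/9855)) - 350034168 = (21498 + (1441/8304 - 441/365)) - 350034168 = (21498 - 3136099/3030960) - 350034168 = 65156441981/3030960 - 350034168 = -1060874405399299/3030960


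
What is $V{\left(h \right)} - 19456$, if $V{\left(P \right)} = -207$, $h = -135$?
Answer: $-19663$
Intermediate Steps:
$V{\left(h \right)} - 19456 = -207 - 19456 = -19663$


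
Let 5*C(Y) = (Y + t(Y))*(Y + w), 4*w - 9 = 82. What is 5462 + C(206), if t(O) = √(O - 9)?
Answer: 29773/2 + 183*√197/4 ≈ 15529.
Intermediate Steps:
t(O) = √(-9 + O)
w = 91/4 (w = 9/4 + (¼)*82 = 9/4 + 41/2 = 91/4 ≈ 22.750)
C(Y) = (91/4 + Y)*(Y + √(-9 + Y))/5 (C(Y) = ((Y + √(-9 + Y))*(Y + 91/4))/5 = ((Y + √(-9 + Y))*(91/4 + Y))/5 = ((91/4 + Y)*(Y + √(-9 + Y)))/5 = (91/4 + Y)*(Y + √(-9 + Y))/5)
5462 + C(206) = 5462 + ((⅕)*206² + (91/20)*206 + 91*√(-9 + 206)/20 + (⅕)*206*√(-9 + 206)) = 5462 + ((⅕)*42436 + 9373/10 + 91*√197/20 + (⅕)*206*√197) = 5462 + (42436/5 + 9373/10 + 91*√197/20 + 206*√197/5) = 5462 + (18849/2 + 183*√197/4) = 29773/2 + 183*√197/4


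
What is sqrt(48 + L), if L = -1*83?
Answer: I*sqrt(35) ≈ 5.9161*I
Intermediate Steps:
L = -83
sqrt(48 + L) = sqrt(48 - 83) = sqrt(-35) = I*sqrt(35)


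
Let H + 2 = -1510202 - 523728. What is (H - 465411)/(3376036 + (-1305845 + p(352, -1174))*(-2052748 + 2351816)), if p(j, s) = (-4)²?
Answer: 2499343/390528291336 ≈ 6.3999e-6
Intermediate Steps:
H = -2033932 (H = -2 + (-1510202 - 523728) = -2 - 2033930 = -2033932)
p(j, s) = 16
(H - 465411)/(3376036 + (-1305845 + p(352, -1174))*(-2052748 + 2351816)) = (-2033932 - 465411)/(3376036 + (-1305845 + 16)*(-2052748 + 2351816)) = -2499343/(3376036 - 1305829*299068) = -2499343/(3376036 - 390531667372) = -2499343/(-390528291336) = -2499343*(-1/390528291336) = 2499343/390528291336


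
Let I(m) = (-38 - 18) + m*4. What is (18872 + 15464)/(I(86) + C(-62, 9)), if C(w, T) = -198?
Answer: 17168/45 ≈ 381.51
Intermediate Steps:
I(m) = -56 + 4*m
(18872 + 15464)/(I(86) + C(-62, 9)) = (18872 + 15464)/((-56 + 4*86) - 198) = 34336/((-56 + 344) - 198) = 34336/(288 - 198) = 34336/90 = 34336*(1/90) = 17168/45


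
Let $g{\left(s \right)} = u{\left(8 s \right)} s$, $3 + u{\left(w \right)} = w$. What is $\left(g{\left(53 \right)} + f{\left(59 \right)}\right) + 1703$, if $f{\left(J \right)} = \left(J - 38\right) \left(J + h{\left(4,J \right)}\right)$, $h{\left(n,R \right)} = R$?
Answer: $26494$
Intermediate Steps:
$u{\left(w \right)} = -3 + w$
$g{\left(s \right)} = s \left(-3 + 8 s\right)$ ($g{\left(s \right)} = \left(-3 + 8 s\right) s = s \left(-3 + 8 s\right)$)
$f{\left(J \right)} = 2 J \left(-38 + J\right)$ ($f{\left(J \right)} = \left(J - 38\right) \left(J + J\right) = \left(-38 + J\right) 2 J = 2 J \left(-38 + J\right)$)
$\left(g{\left(53 \right)} + f{\left(59 \right)}\right) + 1703 = \left(53 \left(-3 + 8 \cdot 53\right) + 2 \cdot 59 \left(-38 + 59\right)\right) + 1703 = \left(53 \left(-3 + 424\right) + 2 \cdot 59 \cdot 21\right) + 1703 = \left(53 \cdot 421 + 2478\right) + 1703 = \left(22313 + 2478\right) + 1703 = 24791 + 1703 = 26494$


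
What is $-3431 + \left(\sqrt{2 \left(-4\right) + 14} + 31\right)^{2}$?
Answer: $-2464 + 62 \sqrt{6} \approx -2312.1$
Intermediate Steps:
$-3431 + \left(\sqrt{2 \left(-4\right) + 14} + 31\right)^{2} = -3431 + \left(\sqrt{-8 + 14} + 31\right)^{2} = -3431 + \left(\sqrt{6} + 31\right)^{2} = -3431 + \left(31 + \sqrt{6}\right)^{2}$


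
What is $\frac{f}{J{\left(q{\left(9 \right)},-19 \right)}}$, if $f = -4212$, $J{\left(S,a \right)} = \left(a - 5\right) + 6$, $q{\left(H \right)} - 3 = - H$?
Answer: $234$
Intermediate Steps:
$q{\left(H \right)} = 3 - H$
$J{\left(S,a \right)} = 1 + a$ ($J{\left(S,a \right)} = \left(-5 + a\right) + 6 = 1 + a$)
$\frac{f}{J{\left(q{\left(9 \right)},-19 \right)}} = - \frac{4212}{1 - 19} = - \frac{4212}{-18} = \left(-4212\right) \left(- \frac{1}{18}\right) = 234$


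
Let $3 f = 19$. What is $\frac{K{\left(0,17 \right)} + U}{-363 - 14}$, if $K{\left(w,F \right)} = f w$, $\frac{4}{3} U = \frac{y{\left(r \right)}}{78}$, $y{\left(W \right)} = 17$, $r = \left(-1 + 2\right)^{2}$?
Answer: $- \frac{17}{39208} \approx -0.00043359$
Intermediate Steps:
$f = \frac{19}{3}$ ($f = \frac{1}{3} \cdot 19 = \frac{19}{3} \approx 6.3333$)
$r = 1$ ($r = 1^{2} = 1$)
$U = \frac{17}{104}$ ($U = \frac{3 \cdot \frac{17}{78}}{4} = \frac{3 \cdot 17 \cdot \frac{1}{78}}{4} = \frac{3}{4} \cdot \frac{17}{78} = \frac{17}{104} \approx 0.16346$)
$K{\left(w,F \right)} = \frac{19 w}{3}$
$\frac{K{\left(0,17 \right)} + U}{-363 - 14} = \frac{\frac{19}{3} \cdot 0 + \frac{17}{104}}{-363 - 14} = \frac{0 + \frac{17}{104}}{-377} = \frac{17}{104} \left(- \frac{1}{377}\right) = - \frac{17}{39208}$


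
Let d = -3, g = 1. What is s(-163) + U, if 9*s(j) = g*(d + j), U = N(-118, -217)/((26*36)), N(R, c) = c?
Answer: -5827/312 ≈ -18.676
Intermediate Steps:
U = -217/936 (U = -217/(26*36) = -217/936 ≈ -0.23184)
s(j) = -⅓ + j/9 (s(j) = (1*(-3 + j))/9 = (-3 + j)/9 = -⅓ + j/9)
s(-163) + U = (-⅓ + (⅑)*(-163)) - 217/936 = (-⅓ - 163/9) - 217/936 = -166/9 - 217/936 = -5827/312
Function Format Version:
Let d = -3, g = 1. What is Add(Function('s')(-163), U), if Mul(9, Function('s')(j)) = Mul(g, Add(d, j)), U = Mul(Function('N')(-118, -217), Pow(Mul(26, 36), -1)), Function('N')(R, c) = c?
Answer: Rational(-5827, 312) ≈ -18.676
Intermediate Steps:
U = Rational(-217, 936) (U = Mul(-217, Pow(Mul(26, 36), -1)) = Mul(-217, Pow(936, -1)) = Mul(-217, Rational(1, 936)) = Rational(-217, 936) ≈ -0.23184)
Function('s')(j) = Add(Rational(-1, 3), Mul(Rational(1, 9), j)) (Function('s')(j) = Mul(Rational(1, 9), Mul(1, Add(-3, j))) = Mul(Rational(1, 9), Add(-3, j)) = Add(Rational(-1, 3), Mul(Rational(1, 9), j)))
Add(Function('s')(-163), U) = Add(Add(Rational(-1, 3), Mul(Rational(1, 9), -163)), Rational(-217, 936)) = Add(Add(Rational(-1, 3), Rational(-163, 9)), Rational(-217, 936)) = Add(Rational(-166, 9), Rational(-217, 936)) = Rational(-5827, 312)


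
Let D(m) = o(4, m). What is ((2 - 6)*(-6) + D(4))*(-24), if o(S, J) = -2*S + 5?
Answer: -504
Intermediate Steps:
o(S, J) = 5 - 2*S
D(m) = -3 (D(m) = 5 - 2*4 = 5 - 8 = -3)
((2 - 6)*(-6) + D(4))*(-24) = ((2 - 6)*(-6) - 3)*(-24) = (-4*(-6) - 3)*(-24) = (24 - 3)*(-24) = 21*(-24) = -504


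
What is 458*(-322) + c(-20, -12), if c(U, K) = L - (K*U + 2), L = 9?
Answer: -147709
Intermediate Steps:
c(U, K) = 7 - K*U (c(U, K) = 9 - (K*U + 2) = 9 - (2 + K*U) = 9 + (-2 - K*U) = 7 - K*U)
458*(-322) + c(-20, -12) = 458*(-322) + (7 - 1*(-12)*(-20)) = -147476 + (7 - 240) = -147476 - 233 = -147709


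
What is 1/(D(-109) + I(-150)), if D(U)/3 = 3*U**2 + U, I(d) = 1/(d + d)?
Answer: 300/31980599 ≈ 9.3807e-6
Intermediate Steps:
I(d) = 1/(2*d)
D(U) = 3*U + 9*U**2 (D(U) = 3*(3*U**2 + U) = 3*(U + 3*U**2) = 3*U + 9*U**2)
1/(D(-109) + I(-150)) = 1/(3*(-109)*(1 + 3*(-109)) + (1/2)/(-150)) = 1/(3*(-109)*(1 - 327) + (1/2)*(-1/150)) = 1/(3*(-109)*(-326) - 1/300) = 1/(106602 - 1/300) = 1/(31980599/300) = 300/31980599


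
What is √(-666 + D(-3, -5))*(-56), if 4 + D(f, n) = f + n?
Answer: -56*I*√678 ≈ -1458.2*I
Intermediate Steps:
D(f, n) = -4 + f + n (D(f, n) = -4 + (f + n) = -4 + f + n)
√(-666 + D(-3, -5))*(-56) = √(-666 + (-4 - 3 - 5))*(-56) = √(-666 - 12)*(-56) = √(-678)*(-56) = (I*√678)*(-56) = -56*I*√678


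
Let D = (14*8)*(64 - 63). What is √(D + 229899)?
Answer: √230011 ≈ 479.59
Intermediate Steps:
D = 112 (D = 112*1 = 112)
√(D + 229899) = √(112 + 229899) = √230011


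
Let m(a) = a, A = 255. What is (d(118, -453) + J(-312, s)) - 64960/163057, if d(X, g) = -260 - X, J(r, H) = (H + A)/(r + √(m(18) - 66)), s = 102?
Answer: -251137400885/661685306 - 119*I*√3/8116 ≈ -379.54 - 0.025396*I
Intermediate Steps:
J(r, H) = (255 + H)/(r + 4*I*√3) (J(r, H) = (H + 255)/(r + √(18 - 66)) = (255 + H)/(r + √(-48)) = (255 + H)/(r + 4*I*√3))
(d(118, -453) + J(-312, s)) - 64960/163057 = ((-260 - 1*118) + (255 + 102)/(-312 + 4*I*√3)) - 64960/163057 = ((-260 - 118) + 357/(-312 + 4*I*√3)) - 64960*1/163057 = (-378 + 357/(-312 + 4*I*√3)) - 64960/163057 = -61700506/163057 + 357/(-312 + 4*I*√3)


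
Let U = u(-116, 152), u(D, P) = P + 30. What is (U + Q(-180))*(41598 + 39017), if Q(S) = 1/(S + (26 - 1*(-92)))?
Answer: 909579045/62 ≈ 1.4671e+7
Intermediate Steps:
u(D, P) = 30 + P
U = 182 (U = 30 + 152 = 182)
Q(S) = 1/(118 + S) (Q(S) = 1/(S + (26 + 92)) = 1/(S + 118) = 1/(118 + S))
(U + Q(-180))*(41598 + 39017) = (182 + 1/(118 - 180))*(41598 + 39017) = (182 + 1/(-62))*80615 = (182 - 1/62)*80615 = (11283/62)*80615 = 909579045/62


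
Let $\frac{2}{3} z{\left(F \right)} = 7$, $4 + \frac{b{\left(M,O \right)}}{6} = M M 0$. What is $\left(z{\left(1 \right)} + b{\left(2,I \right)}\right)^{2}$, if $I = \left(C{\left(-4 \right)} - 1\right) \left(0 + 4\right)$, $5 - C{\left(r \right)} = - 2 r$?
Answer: $\frac{729}{4} \approx 182.25$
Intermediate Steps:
$C{\left(r \right)} = 5 + 2 r$ ($C{\left(r \right)} = 5 - - 2 r = 5 + 2 r$)
$I = -16$ ($I = \left(\left(5 + 2 \left(-4\right)\right) - 1\right) \left(0 + 4\right) = \left(\left(5 - 8\right) - 1\right) 4 = \left(-3 - 1\right) 4 = \left(-4\right) 4 = -16$)
$b{\left(M,O \right)} = -24$ ($b{\left(M,O \right)} = -24 + 6 M M 0 = -24 + 6 M^{2} \cdot 0 = -24 + 6 \cdot 0 = -24 + 0 = -24$)
$z{\left(F \right)} = \frac{21}{2}$ ($z{\left(F \right)} = \frac{3}{2} \cdot 7 = \frac{21}{2}$)
$\left(z{\left(1 \right)} + b{\left(2,I \right)}\right)^{2} = \left(\frac{21}{2} - 24\right)^{2} = \left(- \frac{27}{2}\right)^{2} = \frac{729}{4}$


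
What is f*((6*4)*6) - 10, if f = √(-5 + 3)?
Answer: -10 + 144*I*√2 ≈ -10.0 + 203.65*I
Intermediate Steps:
f = I*√2 (f = √(-2) = I*√2 ≈ 1.4142*I)
f*((6*4)*6) - 10 = (I*√2)*((6*4)*6) - 10 = (I*√2)*(24*6) - 10 = (I*√2)*144 - 10 = 144*I*√2 - 10 = -10 + 144*I*√2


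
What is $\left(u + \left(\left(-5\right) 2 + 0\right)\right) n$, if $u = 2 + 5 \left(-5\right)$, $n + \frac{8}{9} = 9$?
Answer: $- \frac{803}{3} \approx -267.67$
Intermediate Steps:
$n = \frac{73}{9}$ ($n = - \frac{8}{9} + 9 = \frac{73}{9} \approx 8.1111$)
$u = -23$ ($u = 2 - 25 = -23$)
$\left(u + \left(\left(-5\right) 2 + 0\right)\right) n = \left(-23 + \left(\left(-5\right) 2 + 0\right)\right) \frac{73}{9} = \left(-23 + \left(-10 + 0\right)\right) \frac{73}{9} = \left(-23 - 10\right) \frac{73}{9} = \left(-33\right) \frac{73}{9} = - \frac{803}{3}$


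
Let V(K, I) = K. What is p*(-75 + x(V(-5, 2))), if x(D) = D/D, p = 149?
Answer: -11026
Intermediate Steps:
x(D) = 1
p*(-75 + x(V(-5, 2))) = 149*(-75 + 1) = 149*(-74) = -11026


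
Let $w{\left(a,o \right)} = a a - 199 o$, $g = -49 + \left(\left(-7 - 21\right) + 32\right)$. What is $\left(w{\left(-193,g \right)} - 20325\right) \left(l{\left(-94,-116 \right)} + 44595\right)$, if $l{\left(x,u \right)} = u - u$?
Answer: $1154074005$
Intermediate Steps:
$l{\left(x,u \right)} = 0$
$g = -45$ ($g = -49 + \left(-28 + 32\right) = -49 + 4 = -45$)
$w{\left(a,o \right)} = a^{2} - 199 o$
$\left(w{\left(-193,g \right)} - 20325\right) \left(l{\left(-94,-116 \right)} + 44595\right) = \left(\left(\left(-193\right)^{2} - -8955\right) - 20325\right) \left(0 + 44595\right) = \left(\left(37249 + 8955\right) - 20325\right) 44595 = \left(46204 - 20325\right) 44595 = 25879 \cdot 44595 = 1154074005$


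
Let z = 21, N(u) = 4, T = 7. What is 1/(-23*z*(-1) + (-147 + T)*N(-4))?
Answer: -1/77 ≈ -0.012987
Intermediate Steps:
1/(-23*z*(-1) + (-147 + T)*N(-4)) = 1/(-23*21*(-1) + (-147 + 7)*4) = 1/(-483*(-1) - 140*4) = 1/(483 - 560) = 1/(-77) = -1/77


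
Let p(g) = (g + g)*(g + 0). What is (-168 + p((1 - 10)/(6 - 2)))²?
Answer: 1595169/64 ≈ 24925.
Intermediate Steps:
p(g) = 2*g² (p(g) = (2*g)*g = 2*g²)
(-168 + p((1 - 10)/(6 - 2)))² = (-168 + 2*((1 - 10)/(6 - 2))²)² = (-168 + 2*(-9/4)²)² = (-168 + 2*(81/16))² = (-168 + 81/8)² = (-1263/8)² = 1595169/64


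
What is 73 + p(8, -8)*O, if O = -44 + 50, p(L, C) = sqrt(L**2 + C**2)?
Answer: 73 + 48*sqrt(2) ≈ 140.88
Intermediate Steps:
p(L, C) = sqrt(C**2 + L**2)
O = 6
73 + p(8, -8)*O = 73 + sqrt((-8)**2 + 8**2)*6 = 73 + sqrt(64 + 64)*6 = 73 + sqrt(128)*6 = 73 + (8*sqrt(2))*6 = 73 + 48*sqrt(2)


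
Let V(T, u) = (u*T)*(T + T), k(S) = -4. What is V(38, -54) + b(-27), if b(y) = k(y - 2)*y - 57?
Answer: -155901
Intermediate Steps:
b(y) = -57 - 4*y (b(y) = -4*y - 57 = -57 - 4*y)
V(T, u) = 2*u*T**2 (V(T, u) = (T*u)*(2*T) = 2*u*T**2)
V(38, -54) + b(-27) = 2*(-54)*38**2 + (-57 - 4*(-27)) = 2*(-54)*1444 + (-57 + 108) = -155952 + 51 = -155901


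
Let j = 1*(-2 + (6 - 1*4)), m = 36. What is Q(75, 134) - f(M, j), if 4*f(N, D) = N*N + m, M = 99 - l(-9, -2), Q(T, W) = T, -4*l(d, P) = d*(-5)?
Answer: -190257/64 ≈ -2972.8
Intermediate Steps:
l(d, P) = 5*d/4 (l(d, P) = -d*(-5)/4 = -(-5)*d/4 = 5*d/4)
M = 441/4 (M = 99 - 5*(-9)/4 = 99 - 1*(-45/4) = 99 + 45/4 = 441/4 ≈ 110.25)
j = 0 (j = 1*(-2 + (6 - 4)) = 1*(-2 + 2) = 1*0 = 0)
f(N, D) = 9 + N²/4 (f(N, D) = (N*N + 36)/4 = (N² + 36)/4 = (36 + N²)/4 = 9 + N²/4)
Q(75, 134) - f(M, j) = 75 - (9 + (441/4)²/4) = 75 - (9 + (¼)*(194481/16)) = 75 - (9 + 194481/64) = 75 - 1*195057/64 = 75 - 195057/64 = -190257/64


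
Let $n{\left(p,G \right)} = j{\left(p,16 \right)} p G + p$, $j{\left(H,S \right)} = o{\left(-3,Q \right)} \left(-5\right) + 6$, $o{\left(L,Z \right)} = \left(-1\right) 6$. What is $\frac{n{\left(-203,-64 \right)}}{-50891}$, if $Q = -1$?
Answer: $- \frac{467509}{50891} \approx -9.1865$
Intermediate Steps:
$o{\left(L,Z \right)} = -6$
$j{\left(H,S \right)} = 36$ ($j{\left(H,S \right)} = \left(-6\right) \left(-5\right) + 6 = 30 + 6 = 36$)
$n{\left(p,G \right)} = p + 36 G p$ ($n{\left(p,G \right)} = 36 p G + p = 36 G p + p = p + 36 G p$)
$\frac{n{\left(-203,-64 \right)}}{-50891} = \frac{\left(-203\right) \left(1 + 36 \left(-64\right)\right)}{-50891} = - 203 \left(1 - 2304\right) \left(- \frac{1}{50891}\right) = \left(-203\right) \left(-2303\right) \left(- \frac{1}{50891}\right) = 467509 \left(- \frac{1}{50891}\right) = - \frac{467509}{50891}$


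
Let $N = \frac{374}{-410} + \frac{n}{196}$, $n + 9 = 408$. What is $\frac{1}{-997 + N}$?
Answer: $- \frac{5740}{5716331} \approx -0.0010041$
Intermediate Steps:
$n = 399$ ($n = -9 + 408 = 399$)
$N = \frac{6449}{5740}$ ($N = \frac{374}{-410} + \frac{399}{196} = 374 \left(- \frac{1}{410}\right) + 399 \cdot \frac{1}{196} = - \frac{187}{205} + \frac{57}{28} = \frac{6449}{5740} \approx 1.1235$)
$\frac{1}{-997 + N} = \frac{1}{-997 + \frac{6449}{5740}} = \frac{1}{- \frac{5716331}{5740}} = - \frac{5740}{5716331}$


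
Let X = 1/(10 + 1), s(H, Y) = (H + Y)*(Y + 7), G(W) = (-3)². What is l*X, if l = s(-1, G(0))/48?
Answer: 8/33 ≈ 0.24242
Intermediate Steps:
G(W) = 9
s(H, Y) = (7 + Y)*(H + Y) (s(H, Y) = (H + Y)*(7 + Y) = (7 + Y)*(H + Y))
X = 1/11 ≈ 0.090909
l = 8/3 (l = (9² + 7*(-1) + 7*9 - 1*9)/48 = (81 - 7 + 63 - 9)*(1/48) = 128*(1/48) = 8/3 ≈ 2.6667)
l*X = (8/3)*(1/11) = 8/33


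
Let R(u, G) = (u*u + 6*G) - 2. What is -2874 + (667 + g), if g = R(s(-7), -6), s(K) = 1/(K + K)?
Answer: -440019/196 ≈ -2245.0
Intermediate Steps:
s(K) = 1/(2*K)
R(u, G) = -2 + u² + 6*G (R(u, G) = (u² + 6*G) - 2 = -2 + u² + 6*G)
g = -7447/196 (g = -2 + ((½)/(-7))² + 6*(-6) = -2 + ((½)*(-⅐))² - 36 = -2 + (-1/14)² - 36 = -2 + 1/196 - 36 = -7447/196 ≈ -37.995)
-2874 + (667 + g) = -2874 + (667 - 7447/196) = -2874 + 123285/196 = -440019/196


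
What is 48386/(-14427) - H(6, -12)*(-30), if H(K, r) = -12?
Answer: -5242106/14427 ≈ -363.35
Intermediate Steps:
48386/(-14427) - H(6, -12)*(-30) = 48386/(-14427) - (-12)*(-30) = 48386*(-1/14427) - 1*360 = -48386/14427 - 360 = -5242106/14427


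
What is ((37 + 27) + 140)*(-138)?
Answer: -28152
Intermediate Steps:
((37 + 27) + 140)*(-138) = (64 + 140)*(-138) = 204*(-138) = -28152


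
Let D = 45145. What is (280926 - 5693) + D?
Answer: 320378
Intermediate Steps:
(280926 - 5693) + D = (280926 - 5693) + 45145 = 275233 + 45145 = 320378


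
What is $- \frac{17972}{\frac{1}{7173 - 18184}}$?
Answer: $197889692$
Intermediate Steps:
$- \frac{17972}{\frac{1}{7173 - 18184}} = - \frac{17972}{\frac{1}{-11011}} = - \frac{17972}{- \frac{1}{11011}} = \left(-17972\right) \left(-11011\right) = 197889692$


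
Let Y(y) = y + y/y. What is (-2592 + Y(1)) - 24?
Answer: -2614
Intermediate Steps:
Y(y) = 1 + y (Y(y) = y + 1 = 1 + y)
(-2592 + Y(1)) - 24 = (-2592 + (1 + 1)) - 24 = (-2592 + 2) - 24 = -2590 - 24 = -2614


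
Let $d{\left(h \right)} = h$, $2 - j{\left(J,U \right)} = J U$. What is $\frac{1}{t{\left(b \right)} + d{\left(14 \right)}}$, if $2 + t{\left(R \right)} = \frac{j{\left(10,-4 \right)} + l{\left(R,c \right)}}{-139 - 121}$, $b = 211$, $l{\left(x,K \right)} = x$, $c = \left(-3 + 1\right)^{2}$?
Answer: $\frac{260}{2867} \approx 0.090687$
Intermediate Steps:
$c = 4$ ($c = \left(-2\right)^{2} = 4$)
$j{\left(J,U \right)} = 2 - J U$
$t{\left(R \right)} = - \frac{281}{130} - \frac{R}{260}$ ($t{\left(R \right)} = -2 + \frac{\left(2 - 10 \left(-4\right)\right) + R}{-139 - 121} = -2 + \frac{\left(2 + 40\right) + R}{-260} = -2 + \left(42 + R\right) \left(- \frac{1}{260}\right) = -2 - \left(\frac{21}{130} + \frac{R}{260}\right) = - \frac{281}{130} - \frac{R}{260}$)
$\frac{1}{t{\left(b \right)} + d{\left(14 \right)}} = \frac{1}{\left(- \frac{281}{130} - \frac{211}{260}\right) + 14} = \frac{1}{- \frac{773}{260} + 14} = \frac{1}{\frac{2867}{260}} = \frac{260}{2867}$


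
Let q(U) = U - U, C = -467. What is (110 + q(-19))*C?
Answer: -51370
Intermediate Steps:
q(U) = 0
(110 + q(-19))*C = (110 + 0)*(-467) = 110*(-467) = -51370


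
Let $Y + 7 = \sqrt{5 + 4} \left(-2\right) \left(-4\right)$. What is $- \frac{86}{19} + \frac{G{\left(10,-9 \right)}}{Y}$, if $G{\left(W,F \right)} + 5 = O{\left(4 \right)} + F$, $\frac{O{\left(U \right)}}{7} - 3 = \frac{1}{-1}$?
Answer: $- \frac{86}{19} \approx -4.5263$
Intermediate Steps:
$O{\left(U \right)} = 14$ ($O{\left(U \right)} = 21 + \frac{7}{-1} = 21 + 7 \left(-1\right) = 21 - 7 = 14$)
$Y = 17$ ($Y = -7 + \sqrt{5 + 4} \left(-2\right) \left(-4\right) = -7 + \sqrt{9} \left(-2\right) \left(-4\right) = -7 + 3 \left(-2\right) \left(-4\right) = -7 - -24 = -7 + 24 = 17$)
$G{\left(W,F \right)} = 9 + F$ ($G{\left(W,F \right)} = -5 + \left(14 + F\right) = 9 + F$)
$- \frac{86}{19} + \frac{G{\left(10,-9 \right)}}{Y} = - \frac{86}{19} + \frac{9 - 9}{17} = \left(-86\right) \frac{1}{19} + 0 \cdot \frac{1}{17} = - \frac{86}{19} + 0 = - \frac{86}{19}$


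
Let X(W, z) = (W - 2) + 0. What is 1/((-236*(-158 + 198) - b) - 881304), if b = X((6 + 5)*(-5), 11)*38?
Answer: -1/888578 ≈ -1.1254e-6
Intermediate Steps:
X(W, z) = -2 + W (X(W, z) = (-2 + W) + 0 = -2 + W)
b = -2166 (b = (-2 + (6 + 5)*(-5))*38 = (-2 + 11*(-5))*38 = (-2 - 55)*38 = -57*38 = -2166)
1/((-236*(-158 + 198) - b) - 881304) = 1/((-236*(-158 + 198) - 1*(-2166)) - 881304) = 1/((-236*40 + 2166) - 881304) = 1/((-9440 + 2166) - 881304) = 1/(-7274 - 881304) = 1/(-888578) = -1/888578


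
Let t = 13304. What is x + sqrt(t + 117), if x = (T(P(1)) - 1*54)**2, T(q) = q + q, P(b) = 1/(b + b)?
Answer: 2809 + sqrt(13421) ≈ 2924.8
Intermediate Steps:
P(b) = 1/(2*b)
T(q) = 2*q
x = 2809 (x = (2*((1/2)/1) - 1*54)**2 = (2*((1/2)*1) - 54)**2 = (2*(1/2) - 54)**2 = (1 - 54)**2 = (-53)**2 = 2809)
x + sqrt(t + 117) = 2809 + sqrt(13304 + 117) = 2809 + sqrt(13421)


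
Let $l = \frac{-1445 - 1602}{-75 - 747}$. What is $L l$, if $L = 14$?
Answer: $\frac{21329}{411} \approx 51.895$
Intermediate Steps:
$l = \frac{3047}{822}$ ($l = - \frac{3047}{-822} = \left(-3047\right) \left(- \frac{1}{822}\right) = \frac{3047}{822} \approx 3.7068$)
$L l = 14 \cdot \frac{3047}{822} = \frac{21329}{411}$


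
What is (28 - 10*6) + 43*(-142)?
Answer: -6138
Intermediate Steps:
(28 - 10*6) + 43*(-142) = (28 - 1*60) - 6106 = (28 - 60) - 6106 = -32 - 6106 = -6138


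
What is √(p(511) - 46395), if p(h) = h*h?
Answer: √214726 ≈ 463.39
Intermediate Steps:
p(h) = h²
√(p(511) - 46395) = √(511² - 46395) = √(261121 - 46395) = √214726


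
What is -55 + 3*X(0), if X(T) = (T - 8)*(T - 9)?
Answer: 161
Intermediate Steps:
X(T) = (-9 + T)*(-8 + T) (X(T) = (-8 + T)*(-9 + T) = (-9 + T)*(-8 + T))
-55 + 3*X(0) = -55 + 3*(72 + 0² - 17*0) = -55 + 3*(72 + 0 + 0) = -55 + 3*72 = -55 + 216 = 161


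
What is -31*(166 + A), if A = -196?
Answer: 930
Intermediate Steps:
-31*(166 + A) = -31*(166 - 196) = -31*(-30) = 930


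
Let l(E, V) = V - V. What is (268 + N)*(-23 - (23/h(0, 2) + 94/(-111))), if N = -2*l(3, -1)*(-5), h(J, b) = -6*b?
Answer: -200665/37 ≈ -5423.4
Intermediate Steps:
l(E, V) = 0
N = 0 (N = -2*0*(-5) = 0*(-5) = 0)
(268 + N)*(-23 - (23/h(0, 2) + 94/(-111))) = (268 + 0)*(-23 - (23/((-6*2)) + 94/(-111))) = 268*(-23 - (23/(-12) + 94*(-1/111))) = 268*(-23 - (23*(-1/12) - 94/111)) = 268*(-23 - (-23/12 - 94/111)) = 268*(-23 - 1*(-409/148)) = 268*(-23 + 409/148) = 268*(-2995/148) = -200665/37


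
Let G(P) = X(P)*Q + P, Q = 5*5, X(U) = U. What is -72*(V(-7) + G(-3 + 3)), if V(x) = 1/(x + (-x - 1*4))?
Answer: 18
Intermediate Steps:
Q = 25
V(x) = -¼ (V(x) = 1/(x + (-x - 4)) = 1/(x + (-4 - x)) = 1/(-4) = -¼)
G(P) = 26*P (G(P) = P*25 + P = 25*P + P = 26*P)
-72*(V(-7) + G(-3 + 3)) = -72*(-¼ + 26*(-3 + 3)) = -72*(-¼ + 26*0) = -72*(-¼ + 0) = -72*(-¼) = 18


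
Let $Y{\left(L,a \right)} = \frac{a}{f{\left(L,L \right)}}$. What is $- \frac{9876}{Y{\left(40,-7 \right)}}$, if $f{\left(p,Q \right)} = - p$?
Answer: $- \frac{395040}{7} \approx -56434.0$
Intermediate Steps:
$Y{\left(L,a \right)} = - \frac{a}{L}$ ($Y{\left(L,a \right)} = \frac{a}{\left(-1\right) L} = a \left(- \frac{1}{L}\right) = - \frac{a}{L}$)
$- \frac{9876}{Y{\left(40,-7 \right)}} = - \frac{9876}{\left(-1\right) \left(-7\right) \frac{1}{40}} = - \frac{9876}{\frac{7}{40}} = \left(-9876\right) \frac{40}{7} = - \frac{395040}{7}$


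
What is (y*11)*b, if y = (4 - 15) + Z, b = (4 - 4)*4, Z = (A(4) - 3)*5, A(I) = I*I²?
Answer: 0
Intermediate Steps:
A(I) = I³
Z = 305 (Z = (4³ - 3)*5 = (64 - 3)*5 = 61*5 = 305)
b = 0 (b = 0*4 = 0)
y = 294 (y = (4 - 15) + 305 = -11 + 305 = 294)
(y*11)*b = (294*11)*0 = 3234*0 = 0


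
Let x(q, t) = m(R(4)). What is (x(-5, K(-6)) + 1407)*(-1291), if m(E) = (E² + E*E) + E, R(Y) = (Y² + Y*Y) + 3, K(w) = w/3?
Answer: -5024572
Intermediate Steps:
K(w) = w/3 (K(w) = w*(⅓) = w/3)
R(Y) = 3 + 2*Y² (R(Y) = (Y² + Y²) + 3 = 2*Y² + 3 = 3 + 2*Y²)
m(E) = E + 2*E² (m(E) = (E² + E²) + E = 2*E² + E = E + 2*E²)
x(q, t) = 2485 (x(q, t) = (3 + 2*4²)*(1 + 2*(3 + 2*4²)) = (3 + 2*16)*(1 + 2*(3 + 2*16)) = (3 + 32)*(1 + 2*(3 + 32)) = 35*(1 + 2*35) = 35*(1 + 70) = 35*71 = 2485)
(x(-5, K(-6)) + 1407)*(-1291) = (2485 + 1407)*(-1291) = 3892*(-1291) = -5024572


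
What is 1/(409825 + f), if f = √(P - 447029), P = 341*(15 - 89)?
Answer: 409825/167957002888 - 11*I*√3903/167957002888 ≈ 2.4401e-6 - 4.0916e-9*I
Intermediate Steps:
P = -25234 (P = 341*(-74) = -25234)
f = 11*I*√3903 (f = √(-25234 - 447029) = √(-472263) = 11*I*√3903 ≈ 687.21*I)
1/(409825 + f) = 1/(409825 + 11*I*√3903)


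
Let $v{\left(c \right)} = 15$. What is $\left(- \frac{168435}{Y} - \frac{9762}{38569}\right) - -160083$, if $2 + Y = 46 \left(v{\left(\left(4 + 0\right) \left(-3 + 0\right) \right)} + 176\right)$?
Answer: $\frac{6025328091005}{37643344} \approx 1.6006 \cdot 10^{5}$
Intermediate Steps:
$Y = 8784$ ($Y = -2 + 46 \left(15 + 176\right) = -2 + 46 \cdot 191 = -2 + 8786 = 8784$)
$\left(- \frac{168435}{Y} - \frac{9762}{38569}\right) - -160083 = \left(- \frac{168435}{8784} - \frac{9762}{38569}\right) - -160083 = \left(\left(-168435\right) \frac{1}{8784} - \frac{9762}{38569}\right) + 160083 = \left(- \frac{18715}{976} - \frac{9762}{38569}\right) + 160083 = - \frac{731346547}{37643344} + 160083 = \frac{6025328091005}{37643344}$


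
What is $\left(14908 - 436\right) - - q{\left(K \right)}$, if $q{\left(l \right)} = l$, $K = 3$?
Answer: $14475$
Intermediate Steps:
$\left(14908 - 436\right) - - q{\left(K \right)} = \left(14908 - 436\right) + \left(\left(-87\right) 0 + 3\right) = 14472 + \left(0 + 3\right) = 14472 + 3 = 14475$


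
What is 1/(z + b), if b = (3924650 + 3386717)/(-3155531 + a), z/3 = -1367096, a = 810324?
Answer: -2345207/9618376637983 ≈ -2.4383e-7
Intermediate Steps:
z = -4101288 (z = 3*(-1367096) = -4101288)
b = -7311367/2345207 (b = (3924650 + 3386717)/(-3155531 + 810324) = 7311367/(-2345207) = 7311367*(-1/2345207) = -7311367/2345207 ≈ -3.1176)
1/(z + b) = 1/(-4101288 - 7311367/2345207) = 1/(-9618376637983/2345207) = -2345207/9618376637983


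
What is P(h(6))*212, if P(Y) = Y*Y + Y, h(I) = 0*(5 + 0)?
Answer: 0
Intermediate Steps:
h(I) = 0 (h(I) = 0*5 = 0)
P(Y) = Y + Y² (P(Y) = Y² + Y = Y + Y²)
P(h(6))*212 = (0*(1 + 0))*212 = (0*1)*212 = 0*212 = 0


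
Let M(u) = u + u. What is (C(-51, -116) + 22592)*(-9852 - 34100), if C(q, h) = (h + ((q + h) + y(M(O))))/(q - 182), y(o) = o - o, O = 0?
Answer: -231372953488/233 ≈ -9.9302e+8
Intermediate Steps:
M(u) = 2*u
y(o) = 0
C(q, h) = (q + 2*h)/(-182 + q) (C(q, h) = (h + ((q + h) + 0))/(q - 182) = (h + ((h + q) + 0))/(-182 + q) = (h + (h + q))/(-182 + q) = (q + 2*h)/(-182 + q))
(C(-51, -116) + 22592)*(-9852 - 34100) = ((-51 + 2*(-116))/(-182 - 51) + 22592)*(-9852 - 34100) = ((-51 - 232)/(-233) + 22592)*(-43952) = (-1/233*(-283) + 22592)*(-43952) = (283/233 + 22592)*(-43952) = (5264219/233)*(-43952) = -231372953488/233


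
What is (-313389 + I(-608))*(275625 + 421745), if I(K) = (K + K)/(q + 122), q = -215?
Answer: -20324124082570/93 ≈ -2.1854e+11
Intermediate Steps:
I(K) = -2*K/93 (I(K) = (K + K)/(-215 + 122) = (2*K)/(-93) = (2*K)*(-1/93) = -2*K/93)
(-313389 + I(-608))*(275625 + 421745) = (-313389 - 2/93*(-608))*(275625 + 421745) = (-313389 + 1216/93)*697370 = -29143961/93*697370 = -20324124082570/93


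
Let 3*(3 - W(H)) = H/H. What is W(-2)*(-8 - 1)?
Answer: -24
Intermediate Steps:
W(H) = 8/3 (W(H) = 3 - H/(3*H) = 3 - 1/3*1 = 3 - 1/3 = 8/3)
W(-2)*(-8 - 1) = 8*(-8 - 1)/3 = (8/3)*(-9) = -24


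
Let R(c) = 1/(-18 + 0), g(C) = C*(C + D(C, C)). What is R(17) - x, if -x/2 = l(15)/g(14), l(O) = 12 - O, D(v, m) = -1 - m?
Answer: 47/126 ≈ 0.37302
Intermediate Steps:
g(C) = -C (g(C) = C*(C + (-1 - C)) = C*(-1) = -C)
R(c) = -1/18 (R(c) = 1/(-18) = -1/18)
x = -3/7 (x = -2*(12 - 1*15)/((-1*14)) = -2*(12 - 15)/(-14) = -(-6)*(-1)/14 = -2*3/14 = -3/7 ≈ -0.42857)
R(17) - x = -1/18 - 1*(-3/7) = -1/18 + 3/7 = 47/126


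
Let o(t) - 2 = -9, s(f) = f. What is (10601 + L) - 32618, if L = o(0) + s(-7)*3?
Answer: -22045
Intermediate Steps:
o(t) = -7 (o(t) = 2 - 9 = -7)
L = -28 (L = -7 - 7*3 = -7 - 21 = -28)
(10601 + L) - 32618 = (10601 - 28) - 32618 = 10573 - 32618 = -22045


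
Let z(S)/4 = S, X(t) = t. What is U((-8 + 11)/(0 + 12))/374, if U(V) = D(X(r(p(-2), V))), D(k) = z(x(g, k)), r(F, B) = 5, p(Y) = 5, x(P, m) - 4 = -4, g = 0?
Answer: 0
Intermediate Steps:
x(P, m) = 0 (x(P, m) = 4 - 4 = 0)
z(S) = 4*S
D(k) = 0 (D(k) = 4*0 = 0)
U(V) = 0
U((-8 + 11)/(0 + 12))/374 = 0/374 = 0*(1/374) = 0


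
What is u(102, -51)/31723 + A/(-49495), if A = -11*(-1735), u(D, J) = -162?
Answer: -122690329/314025977 ≈ -0.39070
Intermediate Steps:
A = 19085
u(102, -51)/31723 + A/(-49495) = -162/31723 + 19085/(-49495) = -162*1/31723 + 19085*(-1/49495) = -162/31723 - 3817/9899 = -122690329/314025977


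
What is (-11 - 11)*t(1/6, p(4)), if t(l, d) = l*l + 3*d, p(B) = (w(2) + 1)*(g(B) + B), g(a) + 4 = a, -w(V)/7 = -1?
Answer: -38027/18 ≈ -2112.6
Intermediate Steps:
w(V) = 7 (w(V) = -7*(-1) = 7)
g(a) = -4 + a
p(B) = -32 + 16*B (p(B) = (7 + 1)*((-4 + B) + B) = 8*(-4 + 2*B) = -32 + 16*B)
t(l, d) = l² + 3*d
(-11 - 11)*t(1/6, p(4)) = (-11 - 11)*((1/6)² + 3*(-32 + 16*4)) = -22*((⅙)² + 3*(-32 + 64)) = -22*(1/36 + 3*32) = -22*(1/36 + 96) = -22*3457/36 = -38027/18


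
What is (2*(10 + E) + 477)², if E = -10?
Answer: 227529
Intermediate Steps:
(2*(10 + E) + 477)² = (2*(10 - 10) + 477)² = (2*0 + 477)² = (0 + 477)² = 477² = 227529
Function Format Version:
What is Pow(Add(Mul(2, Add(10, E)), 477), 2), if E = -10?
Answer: 227529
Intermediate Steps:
Pow(Add(Mul(2, Add(10, E)), 477), 2) = Pow(Add(Mul(2, Add(10, -10)), 477), 2) = Pow(Add(Mul(2, 0), 477), 2) = Pow(Add(0, 477), 2) = Pow(477, 2) = 227529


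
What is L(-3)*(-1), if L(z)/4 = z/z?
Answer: -4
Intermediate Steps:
L(z) = 4 (L(z) = 4*(z/z) = 4*1 = 4)
L(-3)*(-1) = 4*(-1) = -4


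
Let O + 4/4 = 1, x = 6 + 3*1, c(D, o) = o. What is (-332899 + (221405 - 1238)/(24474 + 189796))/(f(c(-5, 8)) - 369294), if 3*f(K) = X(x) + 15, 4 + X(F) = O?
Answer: 213990145689/237383519170 ≈ 0.90145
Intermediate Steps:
x = 9 (x = 6 + 3 = 9)
O = 0 (O = -1 + 1 = 0)
X(F) = -4 (X(F) = -4 + 0 = -4)
f(K) = 11/3 (f(K) = (-4 + 15)/3 = (⅓)*11 = 11/3)
(-332899 + (221405 - 1238)/(24474 + 189796))/(f(c(-5, 8)) - 369294) = (-332899 + (221405 - 1238)/(24474 + 189796))/(11/3 - 369294) = (-332899 + 220167/214270)/(-1107871/3) = (-332899 + 220167*(1/214270))*(-3/1107871) = (-332899 + 220167/214270)*(-3/1107871) = -71330048563/214270*(-3/1107871) = 213990145689/237383519170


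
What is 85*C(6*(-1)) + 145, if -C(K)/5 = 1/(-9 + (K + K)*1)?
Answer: 3470/21 ≈ 165.24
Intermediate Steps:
C(K) = -5/(-9 + 2*K) (C(K) = -5/(-9 + (K + K)*1) = -5/(-9 + (2*K)*1) = -5/(-9 + 2*K))
85*C(6*(-1)) + 145 = 85*(-5/(-9 + 2*(6*(-1)))) + 145 = 85*(-5/(-9 + 2*(-6))) + 145 = 85*(-5/(-9 - 12)) + 145 = 85*(-5/(-21)) + 145 = 85*(-5*(-1/21)) + 145 = 85*(5/21) + 145 = 425/21 + 145 = 3470/21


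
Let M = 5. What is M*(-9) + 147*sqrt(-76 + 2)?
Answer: -45 + 147*I*sqrt(74) ≈ -45.0 + 1264.5*I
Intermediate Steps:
M*(-9) + 147*sqrt(-76 + 2) = 5*(-9) + 147*sqrt(-76 + 2) = -45 + 147*sqrt(-74) = -45 + 147*(I*sqrt(74)) = -45 + 147*I*sqrt(74)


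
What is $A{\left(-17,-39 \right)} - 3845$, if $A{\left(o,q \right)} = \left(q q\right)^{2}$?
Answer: $2309596$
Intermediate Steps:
$A{\left(o,q \right)} = q^{4}$ ($A{\left(o,q \right)} = \left(q^{2}\right)^{2} = q^{4}$)
$A{\left(-17,-39 \right)} - 3845 = \left(-39\right)^{4} - 3845 = 2313441 - 3845 = 2309596$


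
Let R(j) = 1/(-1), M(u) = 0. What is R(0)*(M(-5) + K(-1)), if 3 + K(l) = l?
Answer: 4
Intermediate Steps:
K(l) = -3 + l
R(j) = -1
R(0)*(M(-5) + K(-1)) = -(0 + (-3 - 1)) = -(0 - 4) = -1*(-4) = 4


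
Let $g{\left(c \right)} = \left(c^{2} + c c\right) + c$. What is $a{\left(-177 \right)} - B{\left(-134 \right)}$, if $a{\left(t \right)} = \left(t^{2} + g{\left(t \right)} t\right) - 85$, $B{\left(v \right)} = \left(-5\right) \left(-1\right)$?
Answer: $-11027898$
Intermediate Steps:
$B{\left(v \right)} = 5$
$g{\left(c \right)} = c + 2 c^{2}$ ($g{\left(c \right)} = \left(c^{2} + c^{2}\right) + c = 2 c^{2} + c = c + 2 c^{2}$)
$a{\left(t \right)} = -85 + t^{2} + t^{2} \left(1 + 2 t\right)$ ($a{\left(t \right)} = \left(t^{2} + t \left(1 + 2 t\right) t\right) - 85 = \left(t^{2} + t^{2} \left(1 + 2 t\right)\right) - 85 = -85 + t^{2} + t^{2} \left(1 + 2 t\right)$)
$a{\left(-177 \right)} - B{\left(-134 \right)} = \left(-85 + 2 \left(-177\right)^{2} + 2 \left(-177\right)^{3}\right) - 5 = \left(-85 + 2 \cdot 31329 + 2 \left(-5545233\right)\right) - 5 = \left(-85 + 62658 - 11090466\right) - 5 = -11027893 - 5 = -11027898$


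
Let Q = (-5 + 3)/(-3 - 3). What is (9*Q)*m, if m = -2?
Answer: -6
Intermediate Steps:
Q = ⅓ (Q = -2/(-6) = -2*(-⅙) = ⅓ ≈ 0.33333)
(9*Q)*m = (9*(⅓))*(-2) = 3*(-2) = -6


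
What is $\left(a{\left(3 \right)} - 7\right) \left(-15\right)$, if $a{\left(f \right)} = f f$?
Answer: $-30$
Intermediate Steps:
$a{\left(f \right)} = f^{2}$
$\left(a{\left(3 \right)} - 7\right) \left(-15\right) = \left(3^{2} - 7\right) \left(-15\right) = \left(9 - 7\right) \left(-15\right) = 2 \left(-15\right) = -30$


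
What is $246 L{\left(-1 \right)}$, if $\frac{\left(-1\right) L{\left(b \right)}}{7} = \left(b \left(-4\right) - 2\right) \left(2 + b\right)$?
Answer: $-3444$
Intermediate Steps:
$L{\left(b \right)} = - 7 \left(-2 - 4 b\right) \left(2 + b\right)$ ($L{\left(b \right)} = - 7 \left(b \left(-4\right) - 2\right) \left(2 + b\right) = - 7 \left(- 4 b - 2\right) \left(2 + b\right) = - 7 \left(-2 - 4 b\right) \left(2 + b\right)$)
$246 L{\left(-1 \right)} = 246 \left(28 + 28 \left(-1\right)^{2} + 70 \left(-1\right)\right) = 246 \left(28 + 28 \cdot 1 - 70\right) = 246 \left(28 + 28 - 70\right) = 246 \left(-14\right) = -3444$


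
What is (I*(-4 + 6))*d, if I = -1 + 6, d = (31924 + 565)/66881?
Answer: 324890/66881 ≈ 4.8577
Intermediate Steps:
d = 32489/66881 (d = 32489*(1/66881) = 32489/66881 ≈ 0.48577)
I = 5
(I*(-4 + 6))*d = (5*(-4 + 6))*(32489/66881) = (5*2)*(32489/66881) = 10*(32489/66881) = 324890/66881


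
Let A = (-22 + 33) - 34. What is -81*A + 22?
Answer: 1885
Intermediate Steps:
A = -23 (A = 11 - 34 = -23)
-81*A + 22 = -81*(-23) + 22 = 1863 + 22 = 1885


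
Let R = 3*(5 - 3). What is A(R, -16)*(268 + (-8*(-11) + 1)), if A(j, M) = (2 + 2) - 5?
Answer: -357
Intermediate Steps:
R = 6 (R = 3*2 = 6)
A(j, M) = -1 (A(j, M) = 4 - 5 = -1)
A(R, -16)*(268 + (-8*(-11) + 1)) = -(268 + (-8*(-11) + 1)) = -(268 + (88 + 1)) = -(268 + 89) = -1*357 = -357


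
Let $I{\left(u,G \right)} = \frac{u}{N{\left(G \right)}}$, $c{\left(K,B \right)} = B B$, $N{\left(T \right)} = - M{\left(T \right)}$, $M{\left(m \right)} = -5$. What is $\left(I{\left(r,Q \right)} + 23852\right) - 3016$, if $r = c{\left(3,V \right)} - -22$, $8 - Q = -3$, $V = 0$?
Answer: $\frac{104202}{5} \approx 20840.0$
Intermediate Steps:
$Q = 11$ ($Q = 8 - -3 = 8 + 3 = 11$)
$N{\left(T \right)} = 5$ ($N{\left(T \right)} = \left(-1\right) \left(-5\right) = 5$)
$c{\left(K,B \right)} = B^{2}$
$r = 22$ ($r = 0^{2} - -22 = 0 + 22 = 22$)
$I{\left(u,G \right)} = \frac{u}{5}$
$\left(I{\left(r,Q \right)} + 23852\right) - 3016 = \left(\frac{1}{5} \cdot 22 + 23852\right) - 3016 = \left(\frac{22}{5} + 23852\right) - 3016 = \frac{119282}{5} - 3016 = \frac{104202}{5}$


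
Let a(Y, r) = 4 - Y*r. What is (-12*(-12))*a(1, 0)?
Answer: 576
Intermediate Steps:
a(Y, r) = 4 - Y*r
(-12*(-12))*a(1, 0) = (-12*(-12))*(4 - 1*1*0) = 144*(4 + 0) = 144*4 = 576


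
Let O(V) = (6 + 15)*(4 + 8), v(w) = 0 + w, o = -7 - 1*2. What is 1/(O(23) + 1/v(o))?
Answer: 9/2267 ≈ 0.0039700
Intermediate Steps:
o = -9 (o = -7 - 2 = -9)
v(w) = w
O(V) = 252 (O(V) = 21*12 = 252)
1/(O(23) + 1/v(o)) = 1/(252 + 1/(-9)) = 1/(252 - ⅑) = 1/(2267/9) = 9/2267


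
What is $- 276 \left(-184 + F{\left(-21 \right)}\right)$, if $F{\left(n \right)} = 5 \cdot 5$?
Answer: $43884$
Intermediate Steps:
$F{\left(n \right)} = 25$
$- 276 \left(-184 + F{\left(-21 \right)}\right) = - 276 \left(-184 + 25\right) = \left(-276\right) \left(-159\right) = 43884$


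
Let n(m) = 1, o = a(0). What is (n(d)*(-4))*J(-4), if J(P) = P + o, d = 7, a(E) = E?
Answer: 16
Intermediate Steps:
o = 0
J(P) = P (J(P) = P + 0 = P)
(n(d)*(-4))*J(-4) = (1*(-4))*(-4) = -4*(-4) = 16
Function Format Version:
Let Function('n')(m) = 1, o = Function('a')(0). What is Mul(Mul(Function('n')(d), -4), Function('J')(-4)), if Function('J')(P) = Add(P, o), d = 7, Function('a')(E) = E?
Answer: 16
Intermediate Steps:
o = 0
Function('J')(P) = P (Function('J')(P) = Add(P, 0) = P)
Mul(Mul(Function('n')(d), -4), Function('J')(-4)) = Mul(Mul(1, -4), -4) = Mul(-4, -4) = 16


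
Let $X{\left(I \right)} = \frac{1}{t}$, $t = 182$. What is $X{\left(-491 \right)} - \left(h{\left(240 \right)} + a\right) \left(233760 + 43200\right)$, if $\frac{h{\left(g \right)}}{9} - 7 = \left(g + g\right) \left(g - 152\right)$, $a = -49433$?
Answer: $- \frac{16674038908799}{182} \approx -9.1616 \cdot 10^{10}$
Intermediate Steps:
$h{\left(g \right)} = 63 + 18 g \left(-152 + g\right)$ ($h{\left(g \right)} = 63 + 9 \left(g + g\right) \left(g - 152\right) = 63 + 9 \cdot 2 g \left(-152 + g\right) = 63 + 18 g \left(-152 + g\right)$)
$X{\left(I \right)} = \frac{1}{182}$
$X{\left(-491 \right)} - \left(h{\left(240 \right)} + a\right) \left(233760 + 43200\right) = \frac{1}{182} - \left(\left(63 - 656640 + 18 \cdot 240^{2}\right) - 49433\right) \left(233760 + 43200\right) = \frac{1}{182} - \left(\left(63 - 656640 + 18 \cdot 57600\right) - 49433\right) 276960 = \frac{1}{182} - \left(\left(63 - 656640 + 1036800\right) - 49433\right) 276960 = \frac{1}{182} - \left(380223 - 49433\right) 276960 = \frac{1}{182} - 330790 \cdot 276960 = \frac{1}{182} - 91615598400 = - \frac{16674038908799}{182}$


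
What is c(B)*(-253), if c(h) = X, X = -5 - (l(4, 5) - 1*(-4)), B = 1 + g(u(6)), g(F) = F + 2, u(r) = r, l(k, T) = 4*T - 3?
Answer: 6578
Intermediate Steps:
l(k, T) = -3 + 4*T
g(F) = 2 + F
B = 9 (B = 1 + (2 + 6) = 1 + 8 = 9)
X = -26 (X = -5 - ((-3 + 4*5) - 1*(-4)) = -5 - ((-3 + 20) + 4) = -5 - (17 + 4) = -5 - 1*21 = -5 - 21 = -26)
c(h) = -26
c(B)*(-253) = -26*(-253) = 6578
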